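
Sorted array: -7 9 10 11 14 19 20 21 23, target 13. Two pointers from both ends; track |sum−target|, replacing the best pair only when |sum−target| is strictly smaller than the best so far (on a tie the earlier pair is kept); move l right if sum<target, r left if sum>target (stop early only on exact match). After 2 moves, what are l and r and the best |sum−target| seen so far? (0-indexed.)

l=0, r=6, best |Δ|=1

l=0 r=8: -7+23=16 d=3 *, r--
l=0 r=7: -7+21=14 d=1 *, r--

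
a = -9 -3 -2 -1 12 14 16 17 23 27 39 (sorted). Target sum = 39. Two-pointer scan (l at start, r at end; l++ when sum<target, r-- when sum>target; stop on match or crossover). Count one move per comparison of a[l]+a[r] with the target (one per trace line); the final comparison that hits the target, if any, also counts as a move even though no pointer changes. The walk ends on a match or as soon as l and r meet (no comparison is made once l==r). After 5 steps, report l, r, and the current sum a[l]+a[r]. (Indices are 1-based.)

l=5, r=10, sum=39

l=1 r=11: -9+39=30 <39, l++
l=2 r=11: -3+39=36 <39, l++
l=3 r=11: -2+39=37 <39, l++
l=4 r=11: -1+39=38 <39, l++
l=5 r=11: 12+39=51 >39, r--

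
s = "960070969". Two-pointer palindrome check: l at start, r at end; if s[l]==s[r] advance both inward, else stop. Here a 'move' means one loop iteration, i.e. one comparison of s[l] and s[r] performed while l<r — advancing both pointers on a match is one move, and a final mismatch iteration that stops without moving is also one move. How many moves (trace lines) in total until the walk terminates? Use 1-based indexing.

[1,9] '9'=='9' → l++,r--
[2,8] '6'=='6' → l++,r--
[3,7] '0'!='9' → stop

3 moves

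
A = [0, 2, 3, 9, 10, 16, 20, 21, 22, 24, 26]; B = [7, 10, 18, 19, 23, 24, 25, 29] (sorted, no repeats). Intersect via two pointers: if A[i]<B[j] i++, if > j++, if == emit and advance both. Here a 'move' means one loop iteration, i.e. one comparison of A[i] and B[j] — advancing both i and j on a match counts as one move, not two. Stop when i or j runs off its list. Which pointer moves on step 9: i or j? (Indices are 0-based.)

j

[i=0,j=0] 0<7 → i++
[i=1,j=0] 2<7 → i++
[i=2,j=0] 3<7 → i++
[i=3,j=0] 9>7 → j++
[i=3,j=1] 9<10 → i++
[i=4,j=1] 10==10 emit → i++,j++
[i=5,j=2] 16<18 → i++
[i=6,j=2] 20>18 → j++
[i=6,j=3] 20>19 → j++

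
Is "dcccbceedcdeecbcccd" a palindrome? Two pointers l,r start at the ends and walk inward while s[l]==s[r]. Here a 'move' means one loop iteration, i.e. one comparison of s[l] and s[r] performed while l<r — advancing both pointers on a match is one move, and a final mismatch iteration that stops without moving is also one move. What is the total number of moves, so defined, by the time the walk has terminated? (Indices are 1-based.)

l=1 r=19: 'd'=='d', l++,r--
l=2 r=18: 'c'=='c', l++,r--
l=3 r=17: 'c'=='c', l++,r--
l=4 r=16: 'c'=='c', l++,r--
l=5 r=15: 'b'=='b', l++,r--
l=6 r=14: 'c'=='c', l++,r--
l=7 r=13: 'e'=='e', l++,r--
l=8 r=12: 'e'=='e', l++,r--
l=9 r=11: 'd'=='d', l++,r--

9 moves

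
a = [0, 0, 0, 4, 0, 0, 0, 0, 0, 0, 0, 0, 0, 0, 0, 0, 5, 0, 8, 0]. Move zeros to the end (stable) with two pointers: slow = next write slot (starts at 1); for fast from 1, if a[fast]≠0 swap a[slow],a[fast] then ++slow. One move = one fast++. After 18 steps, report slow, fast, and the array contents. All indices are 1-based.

slow=1 fast=1: a[fast]=0, fast++
slow=1 fast=2: a[fast]=0, fast++
slow=1 fast=3: a[fast]=0, fast++
slow=1 fast=4: a[fast]=4≠0 swap→a[1]=4, slow++,fast++
slow=2 fast=5: a[fast]=0, fast++
slow=2 fast=6: a[fast]=0, fast++
slow=2 fast=7: a[fast]=0, fast++
slow=2 fast=8: a[fast]=0, fast++
slow=2 fast=9: a[fast]=0, fast++
slow=2 fast=10: a[fast]=0, fast++
slow=2 fast=11: a[fast]=0, fast++
slow=2 fast=12: a[fast]=0, fast++
slow=2 fast=13: a[fast]=0, fast++
slow=2 fast=14: a[fast]=0, fast++
slow=2 fast=15: a[fast]=0, fast++
slow=2 fast=16: a[fast]=0, fast++
slow=2 fast=17: a[fast]=5≠0 swap→a[2]=5, slow++,fast++
slow=3 fast=18: a[fast]=0, fast++

slow=3, fast=19, a=[4, 5, 0, 0, 0, 0, 0, 0, 0, 0, 0, 0, 0, 0, 0, 0, 0, 0, 8, 0]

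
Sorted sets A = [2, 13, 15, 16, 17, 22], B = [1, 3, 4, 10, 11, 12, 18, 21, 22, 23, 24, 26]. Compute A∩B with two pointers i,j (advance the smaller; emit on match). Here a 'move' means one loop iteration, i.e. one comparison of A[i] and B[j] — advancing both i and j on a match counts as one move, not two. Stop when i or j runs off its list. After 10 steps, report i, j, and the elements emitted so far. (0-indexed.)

i=4, j=6, emitted=[]

[i=0,j=0] 2>1 → j++
[i=0,j=1] 2<3 → i++
[i=1,j=1] 13>3 → j++
[i=1,j=2] 13>4 → j++
[i=1,j=3] 13>10 → j++
[i=1,j=4] 13>11 → j++
[i=1,j=5] 13>12 → j++
[i=1,j=6] 13<18 → i++
[i=2,j=6] 15<18 → i++
[i=3,j=6] 16<18 → i++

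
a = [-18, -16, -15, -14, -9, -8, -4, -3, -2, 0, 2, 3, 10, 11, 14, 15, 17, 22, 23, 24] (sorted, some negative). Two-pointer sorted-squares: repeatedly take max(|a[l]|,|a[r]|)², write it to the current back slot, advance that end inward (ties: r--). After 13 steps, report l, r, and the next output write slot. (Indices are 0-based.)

l=5, r=11, next write slot=6

[0,19] |-18|<=|24| out[19]=576 → r--
[0,18] |-18|<=|23| out[18]=529 → r--
[0,17] |-18|<=|22| out[17]=484 → r--
[0,16] |-18|>|17| out[16]=324 → l++
[1,16] |-16|<=|17| out[15]=289 → r--
[1,15] |-16|>|15| out[14]=256 → l++
[2,15] |-15|<=|15| out[13]=225 → r--
[2,14] |-15|>|14| out[12]=225 → l++
[3,14] |-14|<=|14| out[11]=196 → r--
[3,13] |-14|>|11| out[10]=196 → l++
[4,13] |-9|<=|11| out[9]=121 → r--
[4,12] |-9|<=|10| out[8]=100 → r--
[4,11] |-9|>|3| out[7]=81 → l++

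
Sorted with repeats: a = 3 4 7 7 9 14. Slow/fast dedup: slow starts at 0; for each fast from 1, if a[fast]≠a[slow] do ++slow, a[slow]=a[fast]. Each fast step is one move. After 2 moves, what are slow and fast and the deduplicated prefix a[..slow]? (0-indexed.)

slow=2, fast=3, prefix=[3, 4, 7]

slow=0 fast=1: a[fast]=4≠a[slow]=3 write a[1]=4, slow++,fast++
slow=1 fast=2: a[fast]=7≠a[slow]=4 write a[2]=7, slow++,fast++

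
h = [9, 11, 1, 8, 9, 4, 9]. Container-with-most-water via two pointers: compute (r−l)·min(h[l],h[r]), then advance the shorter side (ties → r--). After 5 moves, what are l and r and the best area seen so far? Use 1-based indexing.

[1,7] min(9,9)*6=54 best=54 * → r--
[1,6] min(9,4)*5=20 best=54 → r--
[1,5] min(9,9)*4=36 best=54 → r--
[1,4] min(9,8)*3=24 best=54 → r--
[1,3] min(9,1)*2=2 best=54 → r--

l=1, r=2, best area=54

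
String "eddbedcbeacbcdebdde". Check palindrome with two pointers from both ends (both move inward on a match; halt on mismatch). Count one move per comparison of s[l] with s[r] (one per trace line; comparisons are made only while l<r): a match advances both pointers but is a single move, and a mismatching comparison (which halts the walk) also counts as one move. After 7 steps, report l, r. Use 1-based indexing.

l=1 r=19: 'e'=='e', l++,r--
l=2 r=18: 'd'=='d', l++,r--
l=3 r=17: 'd'=='d', l++,r--
l=4 r=16: 'b'=='b', l++,r--
l=5 r=15: 'e'=='e', l++,r--
l=6 r=14: 'd'=='d', l++,r--
l=7 r=13: 'c'=='c', l++,r--

l=8, r=12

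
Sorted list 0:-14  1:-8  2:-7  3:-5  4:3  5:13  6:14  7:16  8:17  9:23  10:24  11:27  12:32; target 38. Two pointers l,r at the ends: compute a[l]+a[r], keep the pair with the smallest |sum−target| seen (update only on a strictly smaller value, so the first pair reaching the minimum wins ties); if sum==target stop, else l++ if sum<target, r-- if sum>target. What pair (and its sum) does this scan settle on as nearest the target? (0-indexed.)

l=0 r=12: -14+32=18 d=20 *, l++
l=1 r=12: -8+32=24 d=14 *, l++
l=2 r=12: -7+32=25 d=13 *, l++
l=3 r=12: -5+32=27 d=11 *, l++
l=4 r=12: 3+32=35 d=3 *, l++
l=5 r=12: 13+32=45 d=7, r--
l=5 r=11: 13+27=40 d=2 *, r--
l=5 r=10: 13+24=37 d=1 *, l++
l=6 r=10: 14+24=38 d=0 *, stop

pair (14, 24) with sum 38 (|Δ|=0)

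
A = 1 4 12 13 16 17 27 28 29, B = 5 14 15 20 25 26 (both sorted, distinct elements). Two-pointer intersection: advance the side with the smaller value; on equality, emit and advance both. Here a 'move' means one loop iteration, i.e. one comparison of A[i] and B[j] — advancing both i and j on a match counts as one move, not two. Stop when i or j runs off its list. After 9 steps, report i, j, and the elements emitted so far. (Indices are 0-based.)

i=6, j=3, emitted=[]

i=0 j=0: 1<5, i++
i=1 j=0: 4<5, i++
i=2 j=0: 12>5, j++
i=2 j=1: 12<14, i++
i=3 j=1: 13<14, i++
i=4 j=1: 16>14, j++
i=4 j=2: 16>15, j++
i=4 j=3: 16<20, i++
i=5 j=3: 17<20, i++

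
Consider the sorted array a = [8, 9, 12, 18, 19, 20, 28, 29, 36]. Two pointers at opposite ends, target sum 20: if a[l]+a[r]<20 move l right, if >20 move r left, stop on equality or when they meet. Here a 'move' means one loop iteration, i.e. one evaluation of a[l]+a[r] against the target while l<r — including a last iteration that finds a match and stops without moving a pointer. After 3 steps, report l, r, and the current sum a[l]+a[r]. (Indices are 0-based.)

[0,8] 8+36=44 >20 → r--
[0,7] 8+29=37 >20 → r--
[0,6] 8+28=36 >20 → r--

l=0, r=5, sum=28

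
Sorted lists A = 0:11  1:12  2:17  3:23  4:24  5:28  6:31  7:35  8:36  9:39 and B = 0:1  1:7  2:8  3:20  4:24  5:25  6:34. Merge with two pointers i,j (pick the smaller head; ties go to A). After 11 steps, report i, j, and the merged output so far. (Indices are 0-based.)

i=5, j=6, merged so far=[1, 7, 8, 11, 12, 17, 20, 23, 24, 24, 25]

i=0 j=0: A[i]=11>B[j]=1 take 1, j++
i=0 j=1: A[i]=11>B[j]=7 take 7, j++
i=0 j=2: A[i]=11>B[j]=8 take 8, j++
i=0 j=3: A[i]=11<=B[j]=20 take 11, i++
i=1 j=3: A[i]=12<=B[j]=20 take 12, i++
i=2 j=3: A[i]=17<=B[j]=20 take 17, i++
i=3 j=3: A[i]=23>B[j]=20 take 20, j++
i=3 j=4: A[i]=23<=B[j]=24 take 23, i++
i=4 j=4: A[i]=24<=B[j]=24 take 24, i++
i=5 j=4: A[i]=28>B[j]=24 take 24, j++
i=5 j=5: A[i]=28>B[j]=25 take 25, j++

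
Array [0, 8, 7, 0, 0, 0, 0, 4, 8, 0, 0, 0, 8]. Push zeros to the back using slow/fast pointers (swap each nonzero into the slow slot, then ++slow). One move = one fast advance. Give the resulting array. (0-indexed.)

[8, 7, 4, 8, 8, 0, 0, 0, 0, 0, 0, 0, 0]

slow=0 fast=0: a[fast]=0, fast++
slow=0 fast=1: a[fast]=8≠0 swap→a[0]=8, slow++,fast++
slow=1 fast=2: a[fast]=7≠0 swap→a[1]=7, slow++,fast++
slow=2 fast=3: a[fast]=0, fast++
slow=2 fast=4: a[fast]=0, fast++
slow=2 fast=5: a[fast]=0, fast++
slow=2 fast=6: a[fast]=0, fast++
slow=2 fast=7: a[fast]=4≠0 swap→a[2]=4, slow++,fast++
slow=3 fast=8: a[fast]=8≠0 swap→a[3]=8, slow++,fast++
slow=4 fast=9: a[fast]=0, fast++
slow=4 fast=10: a[fast]=0, fast++
slow=4 fast=11: a[fast]=0, fast++
slow=4 fast=12: a[fast]=8≠0 swap→a[4]=8, slow++,fast++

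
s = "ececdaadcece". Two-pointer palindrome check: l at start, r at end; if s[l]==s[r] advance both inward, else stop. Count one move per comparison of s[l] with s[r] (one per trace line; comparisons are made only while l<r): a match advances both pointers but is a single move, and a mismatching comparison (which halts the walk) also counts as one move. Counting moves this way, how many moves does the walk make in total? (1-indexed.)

[1,12] 'e'=='e' → l++,r--
[2,11] 'c'=='c' → l++,r--
[3,10] 'e'=='e' → l++,r--
[4,9] 'c'=='c' → l++,r--
[5,8] 'd'=='d' → l++,r--
[6,7] 'a'=='a' → l++,r--

6 moves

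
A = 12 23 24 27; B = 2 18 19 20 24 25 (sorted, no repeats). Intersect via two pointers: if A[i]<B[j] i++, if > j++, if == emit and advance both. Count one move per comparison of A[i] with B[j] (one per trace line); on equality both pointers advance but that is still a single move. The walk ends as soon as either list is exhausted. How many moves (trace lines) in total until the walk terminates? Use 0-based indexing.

8 moves

i=0 j=0: 12>2, j++
i=0 j=1: 12<18, i++
i=1 j=1: 23>18, j++
i=1 j=2: 23>19, j++
i=1 j=3: 23>20, j++
i=1 j=4: 23<24, i++
i=2 j=4: 24==24 emit, i++,j++
i=3 j=5: 27>25, j++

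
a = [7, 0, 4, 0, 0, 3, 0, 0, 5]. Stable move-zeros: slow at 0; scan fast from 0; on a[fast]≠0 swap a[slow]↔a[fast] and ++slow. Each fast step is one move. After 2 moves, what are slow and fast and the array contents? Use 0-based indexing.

slow=0 fast=0: a[fast]=7≠0 swap→a[0]=7, slow++,fast++
slow=1 fast=1: a[fast]=0, fast++

slow=1, fast=2, a=[7, 0, 4, 0, 0, 3, 0, 0, 5]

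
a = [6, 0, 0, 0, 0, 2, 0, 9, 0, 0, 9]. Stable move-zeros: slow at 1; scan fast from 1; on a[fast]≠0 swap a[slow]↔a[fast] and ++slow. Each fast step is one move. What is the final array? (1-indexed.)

[6, 2, 9, 9, 0, 0, 0, 0, 0, 0, 0]

(s=1,f=1) a[fast]=6≠0 swap→a[1]=6 → slow++,fast++
(s=2,f=2) a[fast]=0 → fast++
(s=2,f=3) a[fast]=0 → fast++
(s=2,f=4) a[fast]=0 → fast++
(s=2,f=5) a[fast]=0 → fast++
(s=2,f=6) a[fast]=2≠0 swap→a[2]=2 → slow++,fast++
(s=3,f=7) a[fast]=0 → fast++
(s=3,f=8) a[fast]=9≠0 swap→a[3]=9 → slow++,fast++
(s=4,f=9) a[fast]=0 → fast++
(s=4,f=10) a[fast]=0 → fast++
(s=4,f=11) a[fast]=9≠0 swap→a[4]=9 → slow++,fast++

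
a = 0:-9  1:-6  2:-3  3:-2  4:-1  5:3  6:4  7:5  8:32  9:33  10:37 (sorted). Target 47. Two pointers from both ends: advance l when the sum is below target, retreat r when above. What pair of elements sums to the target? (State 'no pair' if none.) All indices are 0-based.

no pair

l=0 r=10: -9+37=28 <47, l++
l=1 r=10: -6+37=31 <47, l++
l=2 r=10: -3+37=34 <47, l++
l=3 r=10: -2+37=35 <47, l++
l=4 r=10: -1+37=36 <47, l++
l=5 r=10: 3+37=40 <47, l++
l=6 r=10: 4+37=41 <47, l++
l=7 r=10: 5+37=42 <47, l++
l=8 r=10: 32+37=69 >47, r--
l=8 r=9: 32+33=65 >47, r--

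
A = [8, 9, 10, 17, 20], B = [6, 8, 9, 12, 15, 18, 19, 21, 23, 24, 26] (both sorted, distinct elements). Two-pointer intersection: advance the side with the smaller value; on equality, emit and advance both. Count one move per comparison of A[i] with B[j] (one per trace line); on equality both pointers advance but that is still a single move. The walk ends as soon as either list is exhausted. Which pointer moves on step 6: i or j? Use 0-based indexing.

i=0 j=0: 8>6, j++
i=0 j=1: 8==8 emit, i++,j++
i=1 j=2: 9==9 emit, i++,j++
i=2 j=3: 10<12, i++
i=3 j=3: 17>12, j++
i=3 j=4: 17>15, j++

j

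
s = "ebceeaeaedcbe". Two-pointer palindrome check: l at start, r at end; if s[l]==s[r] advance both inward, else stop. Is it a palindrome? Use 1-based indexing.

not a palindrome (mismatch at 4,10)

[1,13] 'e'=='e' → l++,r--
[2,12] 'b'=='b' → l++,r--
[3,11] 'c'=='c' → l++,r--
[4,10] 'e'!='d' → stop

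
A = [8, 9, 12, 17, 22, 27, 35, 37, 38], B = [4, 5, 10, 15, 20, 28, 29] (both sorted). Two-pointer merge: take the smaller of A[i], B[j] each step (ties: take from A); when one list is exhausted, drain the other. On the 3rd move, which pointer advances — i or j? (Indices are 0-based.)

i

[i=0,j=0] A[i]=8>B[j]=4 take 4 → j++
[i=0,j=1] A[i]=8>B[j]=5 take 5 → j++
[i=0,j=2] A[i]=8<=B[j]=10 take 8 → i++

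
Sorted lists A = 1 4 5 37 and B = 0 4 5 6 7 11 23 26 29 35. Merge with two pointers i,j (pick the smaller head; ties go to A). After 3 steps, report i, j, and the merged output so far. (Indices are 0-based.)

[i=0,j=0] A[i]=1>B[j]=0 take 0 → j++
[i=0,j=1] A[i]=1<=B[j]=4 take 1 → i++
[i=1,j=1] A[i]=4<=B[j]=4 take 4 → i++

i=2, j=1, merged so far=[0, 1, 4]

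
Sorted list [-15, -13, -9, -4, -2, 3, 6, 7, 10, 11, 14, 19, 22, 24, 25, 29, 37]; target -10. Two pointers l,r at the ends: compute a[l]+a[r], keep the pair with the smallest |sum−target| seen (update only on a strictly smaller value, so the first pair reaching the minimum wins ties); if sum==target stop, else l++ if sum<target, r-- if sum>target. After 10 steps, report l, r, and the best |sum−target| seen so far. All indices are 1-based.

l=1 r=17: -15+37=22 d=32 *, r--
l=1 r=16: -15+29=14 d=24 *, r--
l=1 r=15: -15+25=10 d=20 *, r--
l=1 r=14: -15+24=9 d=19 *, r--
l=1 r=13: -15+22=7 d=17 *, r--
l=1 r=12: -15+19=4 d=14 *, r--
l=1 r=11: -15+14=-1 d=9 *, r--
l=1 r=10: -15+11=-4 d=6 *, r--
l=1 r=9: -15+10=-5 d=5 *, r--
l=1 r=8: -15+7=-8 d=2 *, r--

l=1, r=7, best |Δ|=2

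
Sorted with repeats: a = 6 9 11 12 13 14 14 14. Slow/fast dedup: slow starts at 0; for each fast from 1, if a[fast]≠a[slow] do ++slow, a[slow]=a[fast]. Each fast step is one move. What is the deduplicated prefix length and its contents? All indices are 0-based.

slow=0 fast=1: a[fast]=9≠a[slow]=6 write a[1]=9, slow++,fast++
slow=1 fast=2: a[fast]=11≠a[slow]=9 write a[2]=11, slow++,fast++
slow=2 fast=3: a[fast]=12≠a[slow]=11 write a[3]=12, slow++,fast++
slow=3 fast=4: a[fast]=13≠a[slow]=12 write a[4]=13, slow++,fast++
slow=4 fast=5: a[fast]=14≠a[slow]=13 write a[5]=14, slow++,fast++
slow=5 fast=6: a[fast]=14=a[slow] dup, fast++
slow=5 fast=7: a[fast]=14=a[slow] dup, fast++

length 6; prefix = [6, 9, 11, 12, 13, 14]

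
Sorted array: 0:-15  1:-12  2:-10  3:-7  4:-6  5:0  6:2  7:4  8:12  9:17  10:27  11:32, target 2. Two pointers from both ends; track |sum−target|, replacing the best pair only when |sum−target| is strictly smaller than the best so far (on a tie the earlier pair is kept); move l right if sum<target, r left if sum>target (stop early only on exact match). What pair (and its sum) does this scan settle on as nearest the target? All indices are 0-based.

l=0 r=11: -15+32=17 d=15 *, r--
l=0 r=10: -15+27=12 d=10 *, r--
l=0 r=9: -15+17=2 d=0 *, stop

pair (-15, 17) with sum 2 (|Δ|=0)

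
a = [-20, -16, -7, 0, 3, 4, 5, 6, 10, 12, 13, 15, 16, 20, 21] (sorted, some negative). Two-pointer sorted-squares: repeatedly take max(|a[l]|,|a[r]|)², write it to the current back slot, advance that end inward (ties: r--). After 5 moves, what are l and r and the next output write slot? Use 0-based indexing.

l=0 r=14: |-20|<=|21| out[14]=441, r--
l=0 r=13: |-20|<=|20| out[13]=400, r--
l=0 r=12: |-20|>|16| out[12]=400, l++
l=1 r=12: |-16|<=|16| out[11]=256, r--
l=1 r=11: |-16|>|15| out[10]=256, l++

l=2, r=11, next write slot=9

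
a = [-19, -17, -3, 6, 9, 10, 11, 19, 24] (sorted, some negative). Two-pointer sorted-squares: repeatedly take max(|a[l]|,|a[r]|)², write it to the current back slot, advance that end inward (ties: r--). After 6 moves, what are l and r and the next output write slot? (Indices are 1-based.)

l=3, r=5, next write slot=3

l=1 r=9: |-19|<=|24| out[9]=576, r--
l=1 r=8: |-19|<=|19| out[8]=361, r--
l=1 r=7: |-19|>|11| out[7]=361, l++
l=2 r=7: |-17|>|11| out[6]=289, l++
l=3 r=7: |-3|<=|11| out[5]=121, r--
l=3 r=6: |-3|<=|10| out[4]=100, r--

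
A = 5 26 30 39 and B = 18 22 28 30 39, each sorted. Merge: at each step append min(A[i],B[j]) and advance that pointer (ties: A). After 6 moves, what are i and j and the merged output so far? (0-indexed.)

[i=0,j=0] A[i]=5<=B[j]=18 take 5 → i++
[i=1,j=0] A[i]=26>B[j]=18 take 18 → j++
[i=1,j=1] A[i]=26>B[j]=22 take 22 → j++
[i=1,j=2] A[i]=26<=B[j]=28 take 26 → i++
[i=2,j=2] A[i]=30>B[j]=28 take 28 → j++
[i=2,j=3] A[i]=30<=B[j]=30 take 30 → i++

i=3, j=3, merged so far=[5, 18, 22, 26, 28, 30]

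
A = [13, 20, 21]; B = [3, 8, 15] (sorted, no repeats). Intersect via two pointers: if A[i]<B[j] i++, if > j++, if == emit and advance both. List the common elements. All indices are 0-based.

intersection = []

i=0 j=0: 13>3, j++
i=0 j=1: 13>8, j++
i=0 j=2: 13<15, i++
i=1 j=2: 20>15, j++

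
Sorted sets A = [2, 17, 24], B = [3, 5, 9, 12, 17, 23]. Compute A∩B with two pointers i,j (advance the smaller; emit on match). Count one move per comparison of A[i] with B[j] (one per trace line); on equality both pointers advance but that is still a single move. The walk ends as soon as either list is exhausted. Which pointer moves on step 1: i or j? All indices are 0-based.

i

i=0 j=0: 2<3, i++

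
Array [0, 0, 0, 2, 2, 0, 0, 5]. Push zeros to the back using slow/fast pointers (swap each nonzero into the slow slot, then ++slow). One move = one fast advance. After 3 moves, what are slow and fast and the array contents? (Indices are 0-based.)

slow=0 fast=0: a[fast]=0, fast++
slow=0 fast=1: a[fast]=0, fast++
slow=0 fast=2: a[fast]=0, fast++

slow=0, fast=3, a=[0, 0, 0, 2, 2, 0, 0, 5]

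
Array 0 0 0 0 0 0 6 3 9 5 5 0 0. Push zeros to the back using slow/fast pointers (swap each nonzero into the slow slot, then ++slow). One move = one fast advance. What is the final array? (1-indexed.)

slow=1 fast=1: a[fast]=0, fast++
slow=1 fast=2: a[fast]=0, fast++
slow=1 fast=3: a[fast]=0, fast++
slow=1 fast=4: a[fast]=0, fast++
slow=1 fast=5: a[fast]=0, fast++
slow=1 fast=6: a[fast]=0, fast++
slow=1 fast=7: a[fast]=6≠0 swap→a[1]=6, slow++,fast++
slow=2 fast=8: a[fast]=3≠0 swap→a[2]=3, slow++,fast++
slow=3 fast=9: a[fast]=9≠0 swap→a[3]=9, slow++,fast++
slow=4 fast=10: a[fast]=5≠0 swap→a[4]=5, slow++,fast++
slow=5 fast=11: a[fast]=5≠0 swap→a[5]=5, slow++,fast++
slow=6 fast=12: a[fast]=0, fast++
slow=6 fast=13: a[fast]=0, fast++

[6, 3, 9, 5, 5, 0, 0, 0, 0, 0, 0, 0, 0]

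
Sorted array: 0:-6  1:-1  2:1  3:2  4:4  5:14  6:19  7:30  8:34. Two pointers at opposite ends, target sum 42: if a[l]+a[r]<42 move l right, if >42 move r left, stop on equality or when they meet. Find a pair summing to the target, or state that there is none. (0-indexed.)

l=0 r=8: -6+34=28 <42, l++
l=1 r=8: -1+34=33 <42, l++
l=2 r=8: 1+34=35 <42, l++
l=3 r=8: 2+34=36 <42, l++
l=4 r=8: 4+34=38 <42, l++
l=5 r=8: 14+34=48 >42, r--
l=5 r=7: 14+30=44 >42, r--
l=5 r=6: 14+19=33 <42, l++

no pair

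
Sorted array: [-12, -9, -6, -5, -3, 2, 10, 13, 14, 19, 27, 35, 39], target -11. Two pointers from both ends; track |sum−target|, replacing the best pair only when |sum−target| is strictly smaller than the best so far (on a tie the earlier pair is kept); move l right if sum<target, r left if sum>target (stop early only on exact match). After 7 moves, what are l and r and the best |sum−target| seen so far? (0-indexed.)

l=0, r=5, best |Δ|=9

l=0 r=12: -12+39=27 d=38 *, r--
l=0 r=11: -12+35=23 d=34 *, r--
l=0 r=10: -12+27=15 d=26 *, r--
l=0 r=9: -12+19=7 d=18 *, r--
l=0 r=8: -12+14=2 d=13 *, r--
l=0 r=7: -12+13=1 d=12 *, r--
l=0 r=6: -12+10=-2 d=9 *, r--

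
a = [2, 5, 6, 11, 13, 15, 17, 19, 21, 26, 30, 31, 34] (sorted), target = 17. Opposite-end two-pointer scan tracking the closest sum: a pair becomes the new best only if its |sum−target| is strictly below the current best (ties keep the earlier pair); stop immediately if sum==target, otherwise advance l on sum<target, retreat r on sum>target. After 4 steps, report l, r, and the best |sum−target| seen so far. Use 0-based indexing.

[0,12] 2+34=36 d=19 * → r--
[0,11] 2+31=33 d=16 * → r--
[0,10] 2+30=32 d=15 * → r--
[0,9] 2+26=28 d=11 * → r--

l=0, r=8, best |Δ|=11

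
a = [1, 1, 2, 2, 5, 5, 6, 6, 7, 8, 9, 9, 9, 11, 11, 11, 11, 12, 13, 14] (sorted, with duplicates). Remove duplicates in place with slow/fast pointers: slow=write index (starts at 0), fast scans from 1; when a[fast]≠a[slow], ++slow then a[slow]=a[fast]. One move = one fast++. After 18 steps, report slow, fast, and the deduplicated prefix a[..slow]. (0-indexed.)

slow=0 fast=1: a[fast]=1=a[slow] dup, fast++
slow=0 fast=2: a[fast]=2≠a[slow]=1 write a[1]=2, slow++,fast++
slow=1 fast=3: a[fast]=2=a[slow] dup, fast++
slow=1 fast=4: a[fast]=5≠a[slow]=2 write a[2]=5, slow++,fast++
slow=2 fast=5: a[fast]=5=a[slow] dup, fast++
slow=2 fast=6: a[fast]=6≠a[slow]=5 write a[3]=6, slow++,fast++
slow=3 fast=7: a[fast]=6=a[slow] dup, fast++
slow=3 fast=8: a[fast]=7≠a[slow]=6 write a[4]=7, slow++,fast++
slow=4 fast=9: a[fast]=8≠a[slow]=7 write a[5]=8, slow++,fast++
slow=5 fast=10: a[fast]=9≠a[slow]=8 write a[6]=9, slow++,fast++
slow=6 fast=11: a[fast]=9=a[slow] dup, fast++
slow=6 fast=12: a[fast]=9=a[slow] dup, fast++
slow=6 fast=13: a[fast]=11≠a[slow]=9 write a[7]=11, slow++,fast++
slow=7 fast=14: a[fast]=11=a[slow] dup, fast++
slow=7 fast=15: a[fast]=11=a[slow] dup, fast++
slow=7 fast=16: a[fast]=11=a[slow] dup, fast++
slow=7 fast=17: a[fast]=12≠a[slow]=11 write a[8]=12, slow++,fast++
slow=8 fast=18: a[fast]=13≠a[slow]=12 write a[9]=13, slow++,fast++

slow=9, fast=19, prefix=[1, 2, 5, 6, 7, 8, 9, 11, 12, 13]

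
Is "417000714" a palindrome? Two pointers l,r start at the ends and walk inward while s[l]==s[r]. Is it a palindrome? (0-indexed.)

palindrome

l=0 r=8: '4'=='4', l++,r--
l=1 r=7: '1'=='1', l++,r--
l=2 r=6: '7'=='7', l++,r--
l=3 r=5: '0'=='0', l++,r--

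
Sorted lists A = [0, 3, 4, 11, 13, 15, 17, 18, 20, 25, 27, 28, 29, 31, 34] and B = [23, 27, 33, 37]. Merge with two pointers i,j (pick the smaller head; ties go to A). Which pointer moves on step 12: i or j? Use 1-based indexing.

i=1 j=1: A[i]=0<=B[j]=23 take 0, i++
i=2 j=1: A[i]=3<=B[j]=23 take 3, i++
i=3 j=1: A[i]=4<=B[j]=23 take 4, i++
i=4 j=1: A[i]=11<=B[j]=23 take 11, i++
i=5 j=1: A[i]=13<=B[j]=23 take 13, i++
i=6 j=1: A[i]=15<=B[j]=23 take 15, i++
i=7 j=1: A[i]=17<=B[j]=23 take 17, i++
i=8 j=1: A[i]=18<=B[j]=23 take 18, i++
i=9 j=1: A[i]=20<=B[j]=23 take 20, i++
i=10 j=1: A[i]=25>B[j]=23 take 23, j++
i=10 j=2: A[i]=25<=B[j]=27 take 25, i++
i=11 j=2: A[i]=27<=B[j]=27 take 27, i++

i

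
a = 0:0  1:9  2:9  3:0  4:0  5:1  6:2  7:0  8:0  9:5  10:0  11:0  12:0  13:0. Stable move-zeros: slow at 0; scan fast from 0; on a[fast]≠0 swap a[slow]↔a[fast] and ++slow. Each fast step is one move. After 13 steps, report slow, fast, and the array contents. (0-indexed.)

slow=0 fast=0: a[fast]=0, fast++
slow=0 fast=1: a[fast]=9≠0 swap→a[0]=9, slow++,fast++
slow=1 fast=2: a[fast]=9≠0 swap→a[1]=9, slow++,fast++
slow=2 fast=3: a[fast]=0, fast++
slow=2 fast=4: a[fast]=0, fast++
slow=2 fast=5: a[fast]=1≠0 swap→a[2]=1, slow++,fast++
slow=3 fast=6: a[fast]=2≠0 swap→a[3]=2, slow++,fast++
slow=4 fast=7: a[fast]=0, fast++
slow=4 fast=8: a[fast]=0, fast++
slow=4 fast=9: a[fast]=5≠0 swap→a[4]=5, slow++,fast++
slow=5 fast=10: a[fast]=0, fast++
slow=5 fast=11: a[fast]=0, fast++
slow=5 fast=12: a[fast]=0, fast++

slow=5, fast=13, a=[9, 9, 1, 2, 5, 0, 0, 0, 0, 0, 0, 0, 0, 0]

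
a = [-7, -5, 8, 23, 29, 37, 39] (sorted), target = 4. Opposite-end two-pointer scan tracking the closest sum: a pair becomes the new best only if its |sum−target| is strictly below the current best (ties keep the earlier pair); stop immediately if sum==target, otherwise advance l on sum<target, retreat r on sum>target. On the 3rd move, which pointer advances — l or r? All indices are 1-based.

l=1 r=7: -7+39=32 d=28 *, r--
l=1 r=6: -7+37=30 d=26 *, r--
l=1 r=5: -7+29=22 d=18 *, r--

r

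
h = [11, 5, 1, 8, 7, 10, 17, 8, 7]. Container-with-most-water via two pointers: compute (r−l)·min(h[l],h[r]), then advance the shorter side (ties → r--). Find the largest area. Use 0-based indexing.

max area = 66

[0,8] min(11,7)*8=56 best=56 * → r--
[0,7] min(11,8)*7=56 best=56 → r--
[0,6] min(11,17)*6=66 best=66 * → l++
[1,6] min(5,17)*5=25 best=66 → l++
[2,6] min(1,17)*4=4 best=66 → l++
[3,6] min(8,17)*3=24 best=66 → l++
[4,6] min(7,17)*2=14 best=66 → l++
[5,6] min(10,17)*1=10 best=66 → l++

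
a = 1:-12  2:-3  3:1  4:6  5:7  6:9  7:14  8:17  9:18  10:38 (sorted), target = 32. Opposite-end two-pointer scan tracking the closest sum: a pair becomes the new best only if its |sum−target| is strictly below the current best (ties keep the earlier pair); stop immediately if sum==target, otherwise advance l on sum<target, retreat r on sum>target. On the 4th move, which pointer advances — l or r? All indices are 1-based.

[1,10] -12+38=26 d=6 * → l++
[2,10] -3+38=35 d=3 * → r--
[2,9] -3+18=15 d=17 → l++
[3,9] 1+18=19 d=13 → l++

l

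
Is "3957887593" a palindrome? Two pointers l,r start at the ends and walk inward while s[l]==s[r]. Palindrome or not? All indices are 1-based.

[1,10] '3'=='3' → l++,r--
[2,9] '9'=='9' → l++,r--
[3,8] '5'=='5' → l++,r--
[4,7] '7'=='7' → l++,r--
[5,6] '8'=='8' → l++,r--

palindrome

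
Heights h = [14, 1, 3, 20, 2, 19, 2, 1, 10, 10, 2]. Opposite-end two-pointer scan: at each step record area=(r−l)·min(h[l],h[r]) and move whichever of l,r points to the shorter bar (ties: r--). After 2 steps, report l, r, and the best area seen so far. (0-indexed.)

l=0, r=8, best area=90

[0,10] min(14,2)*10=20 best=20 * → r--
[0,9] min(14,10)*9=90 best=90 * → r--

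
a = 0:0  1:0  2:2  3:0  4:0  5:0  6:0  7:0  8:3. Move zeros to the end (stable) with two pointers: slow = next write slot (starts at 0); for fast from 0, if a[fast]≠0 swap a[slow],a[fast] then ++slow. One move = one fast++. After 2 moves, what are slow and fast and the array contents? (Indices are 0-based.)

(s=0,f=0) a[fast]=0 → fast++
(s=0,f=1) a[fast]=0 → fast++

slow=0, fast=2, a=[0, 0, 2, 0, 0, 0, 0, 0, 3]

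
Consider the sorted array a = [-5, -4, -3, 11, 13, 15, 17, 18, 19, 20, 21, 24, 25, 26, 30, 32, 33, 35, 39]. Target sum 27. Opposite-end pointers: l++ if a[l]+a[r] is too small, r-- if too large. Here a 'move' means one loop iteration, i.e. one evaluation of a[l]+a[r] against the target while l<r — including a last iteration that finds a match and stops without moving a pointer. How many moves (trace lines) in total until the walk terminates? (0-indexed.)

4 moves

l=0 r=18: -5+39=34 >27, r--
l=0 r=17: -5+35=30 >27, r--
l=0 r=16: -5+33=28 >27, r--
l=0 r=15: -5+32=27, found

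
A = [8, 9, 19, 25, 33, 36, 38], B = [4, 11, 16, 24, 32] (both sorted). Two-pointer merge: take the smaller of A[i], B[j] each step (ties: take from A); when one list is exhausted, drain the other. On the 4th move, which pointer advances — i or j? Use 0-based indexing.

j

i=0 j=0: A[i]=8>B[j]=4 take 4, j++
i=0 j=1: A[i]=8<=B[j]=11 take 8, i++
i=1 j=1: A[i]=9<=B[j]=11 take 9, i++
i=2 j=1: A[i]=19>B[j]=11 take 11, j++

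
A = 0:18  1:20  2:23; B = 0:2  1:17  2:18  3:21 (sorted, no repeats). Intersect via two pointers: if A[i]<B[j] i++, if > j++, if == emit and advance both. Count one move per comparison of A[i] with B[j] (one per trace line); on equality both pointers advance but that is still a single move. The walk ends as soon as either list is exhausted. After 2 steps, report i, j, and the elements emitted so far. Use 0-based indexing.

i=0, j=2, emitted=[]

i=0 j=0: 18>2, j++
i=0 j=1: 18>17, j++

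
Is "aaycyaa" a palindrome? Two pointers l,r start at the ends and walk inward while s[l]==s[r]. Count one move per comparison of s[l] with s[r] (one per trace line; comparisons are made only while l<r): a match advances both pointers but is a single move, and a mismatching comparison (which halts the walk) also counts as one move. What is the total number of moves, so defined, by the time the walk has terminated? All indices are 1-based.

3 moves

[1,7] 'a'=='a' → l++,r--
[2,6] 'a'=='a' → l++,r--
[3,5] 'y'=='y' → l++,r--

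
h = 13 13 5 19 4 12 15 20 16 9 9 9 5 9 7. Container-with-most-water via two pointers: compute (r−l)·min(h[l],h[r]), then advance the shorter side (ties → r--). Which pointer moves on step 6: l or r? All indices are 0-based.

r

[0,14] min(13,7)*14=98 best=98 * → r--
[0,13] min(13,9)*13=117 best=117 * → r--
[0,12] min(13,5)*12=60 best=117 → r--
[0,11] min(13,9)*11=99 best=117 → r--
[0,10] min(13,9)*10=90 best=117 → r--
[0,9] min(13,9)*9=81 best=117 → r--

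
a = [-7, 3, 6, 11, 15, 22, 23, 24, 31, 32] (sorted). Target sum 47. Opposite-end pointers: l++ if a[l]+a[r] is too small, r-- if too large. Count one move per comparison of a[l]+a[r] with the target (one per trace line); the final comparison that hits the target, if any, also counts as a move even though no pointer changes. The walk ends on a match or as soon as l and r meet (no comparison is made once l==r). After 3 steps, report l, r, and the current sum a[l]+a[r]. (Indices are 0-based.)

[0,9] -7+32=25 <47 → l++
[1,9] 3+32=35 <47 → l++
[2,9] 6+32=38 <47 → l++

l=3, r=9, sum=43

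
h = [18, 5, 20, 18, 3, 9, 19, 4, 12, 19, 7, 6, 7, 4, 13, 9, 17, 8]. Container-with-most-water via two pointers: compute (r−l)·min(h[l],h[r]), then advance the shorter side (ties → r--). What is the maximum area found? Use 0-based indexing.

[0,17] min(18,8)*17=136 best=136 * → r--
[0,16] min(18,17)*16=272 best=272 * → r--
[0,15] min(18,9)*15=135 best=272 → r--
[0,14] min(18,13)*14=182 best=272 → r--
[0,13] min(18,4)*13=52 best=272 → r--
[0,12] min(18,7)*12=84 best=272 → r--
[0,11] min(18,6)*11=66 best=272 → r--
[0,10] min(18,7)*10=70 best=272 → r--
[0,9] min(18,19)*9=162 best=272 → l++
[1,9] min(5,19)*8=40 best=272 → l++
[2,9] min(20,19)*7=133 best=272 → r--
[2,8] min(20,12)*6=72 best=272 → r--
[2,7] min(20,4)*5=20 best=272 → r--
[2,6] min(20,19)*4=76 best=272 → r--
[2,5] min(20,9)*3=27 best=272 → r--
[2,4] min(20,3)*2=6 best=272 → r--
[2,3] min(20,18)*1=18 best=272 → r--

max area = 272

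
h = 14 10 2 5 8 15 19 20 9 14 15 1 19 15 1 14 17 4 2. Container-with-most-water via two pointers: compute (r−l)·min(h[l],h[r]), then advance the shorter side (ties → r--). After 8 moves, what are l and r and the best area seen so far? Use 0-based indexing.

l=6, r=16, best area=224

l=0 r=18: min(14,2)*18=36 best=36 *, r--
l=0 r=17: min(14,4)*17=68 best=68 *, r--
l=0 r=16: min(14,17)*16=224 best=224 *, l++
l=1 r=16: min(10,17)*15=150 best=224, l++
l=2 r=16: min(2,17)*14=28 best=224, l++
l=3 r=16: min(5,17)*13=65 best=224, l++
l=4 r=16: min(8,17)*12=96 best=224, l++
l=5 r=16: min(15,17)*11=165 best=224, l++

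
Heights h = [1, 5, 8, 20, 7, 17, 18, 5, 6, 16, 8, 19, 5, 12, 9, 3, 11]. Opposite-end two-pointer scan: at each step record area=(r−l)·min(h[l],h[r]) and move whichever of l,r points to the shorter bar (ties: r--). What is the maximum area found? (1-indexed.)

[1,17] min(1,11)*16=16 best=16 * → l++
[2,17] min(5,11)*15=75 best=75 * → l++
[3,17] min(8,11)*14=112 best=112 * → l++
[4,17] min(20,11)*13=143 best=143 * → r--
[4,16] min(20,3)*12=36 best=143 → r--
[4,15] min(20,9)*11=99 best=143 → r--
[4,14] min(20,12)*10=120 best=143 → r--
[4,13] min(20,5)*9=45 best=143 → r--
[4,12] min(20,19)*8=152 best=152 * → r--
[4,11] min(20,8)*7=56 best=152 → r--
[4,10] min(20,16)*6=96 best=152 → r--
[4,9] min(20,6)*5=30 best=152 → r--
[4,8] min(20,5)*4=20 best=152 → r--
[4,7] min(20,18)*3=54 best=152 → r--
[4,6] min(20,17)*2=34 best=152 → r--
[4,5] min(20,7)*1=7 best=152 → r--

max area = 152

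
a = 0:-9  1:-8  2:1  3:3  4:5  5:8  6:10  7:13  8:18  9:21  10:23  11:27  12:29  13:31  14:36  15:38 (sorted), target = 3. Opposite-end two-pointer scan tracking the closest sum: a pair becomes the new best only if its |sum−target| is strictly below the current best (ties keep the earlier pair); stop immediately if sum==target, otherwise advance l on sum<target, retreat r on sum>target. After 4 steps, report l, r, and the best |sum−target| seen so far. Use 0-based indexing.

l=0, r=11, best |Δ|=17

[0,15] -9+38=29 d=26 * → r--
[0,14] -9+36=27 d=24 * → r--
[0,13] -9+31=22 d=19 * → r--
[0,12] -9+29=20 d=17 * → r--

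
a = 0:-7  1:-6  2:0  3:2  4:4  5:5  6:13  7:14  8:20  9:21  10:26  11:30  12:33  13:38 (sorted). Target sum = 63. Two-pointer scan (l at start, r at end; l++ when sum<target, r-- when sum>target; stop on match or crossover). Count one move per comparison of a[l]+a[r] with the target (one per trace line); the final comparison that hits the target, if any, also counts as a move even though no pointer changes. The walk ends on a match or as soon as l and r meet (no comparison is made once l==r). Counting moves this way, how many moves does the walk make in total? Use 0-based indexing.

l=0 r=13: -7+38=31 <63, l++
l=1 r=13: -6+38=32 <63, l++
l=2 r=13: 0+38=38 <63, l++
l=3 r=13: 2+38=40 <63, l++
l=4 r=13: 4+38=42 <63, l++
l=5 r=13: 5+38=43 <63, l++
l=6 r=13: 13+38=51 <63, l++
l=7 r=13: 14+38=52 <63, l++
l=8 r=13: 20+38=58 <63, l++
l=9 r=13: 21+38=59 <63, l++
l=10 r=13: 26+38=64 >63, r--
l=10 r=12: 26+33=59 <63, l++
l=11 r=12: 30+33=63, found

13 moves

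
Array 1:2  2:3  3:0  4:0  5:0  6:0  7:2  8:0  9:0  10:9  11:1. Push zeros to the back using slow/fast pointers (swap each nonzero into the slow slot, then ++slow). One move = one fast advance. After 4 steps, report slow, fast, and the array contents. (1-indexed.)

(s=1,f=1) a[fast]=2≠0 swap→a[1]=2 → slow++,fast++
(s=2,f=2) a[fast]=3≠0 swap→a[2]=3 → slow++,fast++
(s=3,f=3) a[fast]=0 → fast++
(s=3,f=4) a[fast]=0 → fast++

slow=3, fast=5, a=[2, 3, 0, 0, 0, 0, 2, 0, 0, 9, 1]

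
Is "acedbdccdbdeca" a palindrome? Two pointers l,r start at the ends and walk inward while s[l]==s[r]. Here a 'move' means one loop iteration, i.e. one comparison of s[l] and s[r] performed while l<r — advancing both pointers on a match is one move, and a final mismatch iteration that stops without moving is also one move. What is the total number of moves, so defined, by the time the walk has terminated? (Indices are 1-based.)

7 moves

l=1 r=14: 'a'=='a', l++,r--
l=2 r=13: 'c'=='c', l++,r--
l=3 r=12: 'e'=='e', l++,r--
l=4 r=11: 'd'=='d', l++,r--
l=5 r=10: 'b'=='b', l++,r--
l=6 r=9: 'd'=='d', l++,r--
l=7 r=8: 'c'=='c', l++,r--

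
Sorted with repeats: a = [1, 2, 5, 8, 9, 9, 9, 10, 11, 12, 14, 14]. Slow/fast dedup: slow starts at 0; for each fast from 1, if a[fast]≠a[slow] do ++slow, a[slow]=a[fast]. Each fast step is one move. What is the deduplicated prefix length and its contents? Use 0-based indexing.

(s=0,f=1) a[fast]=2≠a[slow]=1 write a[1]=2 → slow++,fast++
(s=1,f=2) a[fast]=5≠a[slow]=2 write a[2]=5 → slow++,fast++
(s=2,f=3) a[fast]=8≠a[slow]=5 write a[3]=8 → slow++,fast++
(s=3,f=4) a[fast]=9≠a[slow]=8 write a[4]=9 → slow++,fast++
(s=4,f=5) a[fast]=9=a[slow] dup → fast++
(s=4,f=6) a[fast]=9=a[slow] dup → fast++
(s=4,f=7) a[fast]=10≠a[slow]=9 write a[5]=10 → slow++,fast++
(s=5,f=8) a[fast]=11≠a[slow]=10 write a[6]=11 → slow++,fast++
(s=6,f=9) a[fast]=12≠a[slow]=11 write a[7]=12 → slow++,fast++
(s=7,f=10) a[fast]=14≠a[slow]=12 write a[8]=14 → slow++,fast++
(s=8,f=11) a[fast]=14=a[slow] dup → fast++

length 9; prefix = [1, 2, 5, 8, 9, 10, 11, 12, 14]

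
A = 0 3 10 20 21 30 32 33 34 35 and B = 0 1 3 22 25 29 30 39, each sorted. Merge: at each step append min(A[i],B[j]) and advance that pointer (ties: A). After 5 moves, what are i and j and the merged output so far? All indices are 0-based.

[i=0,j=0] A[i]=0<=B[j]=0 take 0 → i++
[i=1,j=0] A[i]=3>B[j]=0 take 0 → j++
[i=1,j=1] A[i]=3>B[j]=1 take 1 → j++
[i=1,j=2] A[i]=3<=B[j]=3 take 3 → i++
[i=2,j=2] A[i]=10>B[j]=3 take 3 → j++

i=2, j=3, merged so far=[0, 0, 1, 3, 3]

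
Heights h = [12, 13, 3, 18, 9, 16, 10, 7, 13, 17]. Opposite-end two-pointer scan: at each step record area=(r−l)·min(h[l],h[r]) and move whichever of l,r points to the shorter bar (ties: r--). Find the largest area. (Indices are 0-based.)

max area = 108

l=0 r=9: min(12,17)*9=108 best=108 *, l++
l=1 r=9: min(13,17)*8=104 best=108, l++
l=2 r=9: min(3,17)*7=21 best=108, l++
l=3 r=9: min(18,17)*6=102 best=108, r--
l=3 r=8: min(18,13)*5=65 best=108, r--
l=3 r=7: min(18,7)*4=28 best=108, r--
l=3 r=6: min(18,10)*3=30 best=108, r--
l=3 r=5: min(18,16)*2=32 best=108, r--
l=3 r=4: min(18,9)*1=9 best=108, r--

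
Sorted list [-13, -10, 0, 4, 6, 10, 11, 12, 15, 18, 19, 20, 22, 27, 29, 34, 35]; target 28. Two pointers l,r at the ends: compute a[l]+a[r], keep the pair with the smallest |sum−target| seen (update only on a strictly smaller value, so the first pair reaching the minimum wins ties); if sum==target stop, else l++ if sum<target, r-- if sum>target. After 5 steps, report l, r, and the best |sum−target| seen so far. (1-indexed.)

l=1 r=17: -13+35=22 d=6 *, l++
l=2 r=17: -10+35=25 d=3 *, l++
l=3 r=17: 0+35=35 d=7, r--
l=3 r=16: 0+34=34 d=6, r--
l=3 r=15: 0+29=29 d=1 *, r--

l=3, r=14, best |Δ|=1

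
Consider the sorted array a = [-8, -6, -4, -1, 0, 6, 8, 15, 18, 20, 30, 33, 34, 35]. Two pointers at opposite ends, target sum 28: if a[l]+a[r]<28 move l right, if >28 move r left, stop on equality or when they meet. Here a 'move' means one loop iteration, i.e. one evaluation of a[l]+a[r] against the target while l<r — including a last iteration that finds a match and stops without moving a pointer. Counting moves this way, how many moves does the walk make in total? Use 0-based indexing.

l=0 r=13: -8+35=27 <28, l++
l=1 r=13: -6+35=29 >28, r--
l=1 r=12: -6+34=28, found

3 moves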